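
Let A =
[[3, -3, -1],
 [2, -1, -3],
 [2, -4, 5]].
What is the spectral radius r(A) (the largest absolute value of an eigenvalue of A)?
r(A) ≈ 6.615

The eigenvalues of A are the roots of its characteristic polynomial. With M = A (coefficients from the trace, the sum of principal 2x2 minors, and det A):
  p(λ) = det(λ I - M) = λ^3 - 7λ^2 + 3λ - 3.
No integer candidate from the rational root theorem (±divisors of 3) is a root, so the roots are irrational. The cubic discriminant is Δ = -2892 < 0, so there is one real root and a complex-conjugate pair. p(6) = -21 and p(7) = 18 have opposite signs, so a root lies in (6, 7); Newton's method refines it to λ ≈ 6.615. Dividing out (λ - (6.615)) leaves approximately λ^2 - 0.385λ + 0.4535. For λ^2 - 0.385λ + 0.4535 the discriminant is -1.6659. It is negative, so the remaining roots are the complex-conjugate pair λ ≈ 0.1925 ± 0.6453i. Their product equals the constant term, so |λ|^2 ≈ 0.4535 and |λ| ≈ 0.6734.
Thus the eigenvalues (to 4 decimals) are 6.615 (modulus 6.615); 0.1925 ± 0.6453i (modulus 0.6734). The spectral radius is the largest modulus: r(A) ≈ 6.615. (Cross-check: r(A) ≤ ||A||_2 ≈ 7.1061; equality holds whenever A is normal, though it can also hold for some non-normal A.)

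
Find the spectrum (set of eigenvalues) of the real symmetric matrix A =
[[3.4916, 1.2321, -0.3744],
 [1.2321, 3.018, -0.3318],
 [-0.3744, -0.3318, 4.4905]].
sigma(A) ≈ {2, 4, 5}

A is real symmetric, so its spectrum consists of real eigenvalues. Expanding the characteristic polynomial of the displayed matrix gives
  det(λ I - A) = p(λ) = λ^3 + (-11)λ^2 + (38)λ + (-40.0011).
Solving p(λ) = 0 yields eigenvalues ≈ 2, 4, 5. (A is shown rounded to 4 decimals, so these recover the underlying integer eigenvalues to within that precision.)
Verification: the trace of A = 11 equals the sum of eigenvalues 11, and det(A) ≈ 40.0011 matches the eigenvalue product 40.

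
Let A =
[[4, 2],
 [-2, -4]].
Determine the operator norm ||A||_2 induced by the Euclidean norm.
||A||_2 = 6 (= sqrt(largest eigenvalue of A^T A))

||A||_2 = sigma_max(A) = sqrt(lambda_max(A^T A)). Form the symmetric matrix M = A^T A =
[[20, 16],
 [16, 20]].
Its characteristic polynomial (trace, determinant of M give the coefficients) is
  p(λ) = det(λ I - M) = λ^2 - 40λ + 144.
For λ^2 - 40λ + 144 the discriminant is 1024. It is a perfect square (32^2), so the roots are rational: λ = (40 ± 32)/2 = 36, 4.
So the eigenvalues of A^T A are ≈ 4, 36 (all ≥ 0, as they must be for A^T A). The largest is λ_max = 36, hence ||A||_2 = sqrt(λ_max) = 6.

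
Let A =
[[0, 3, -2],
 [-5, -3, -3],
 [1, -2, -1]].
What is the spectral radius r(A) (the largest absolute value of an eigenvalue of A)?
r(A) ≈ 3.7884

The eigenvalues of A are the roots of its characteristic polynomial. With M = A (coefficients from the trace, the sum of principal 2x2 minors, and det A):
  p(λ) = det(λ I - M) = λ^3 + 4λ^2 + 14λ + 50.
No integer candidate from the rational root theorem (±divisors of 50) is a root, so the roots are irrational. The cubic discriminant is Δ = -37740 < 0, so there is one real root and a complex-conjugate pair. p(-4) = -6 and p(-3) = 17 have opposite signs, so a root lies in (-4, -3); Newton's method refines it to λ ≈ -3.7884. Dividing out (λ - (-3.7884)) leaves approximately λ^2 + 0.2116λ + 13.1983. For λ^2 + 0.2116λ + 13.1983 the discriminant is -52.7483. It is negative, so the remaining roots are the complex-conjugate pair λ ≈ -0.1058 ± 3.6314i. Their product equals the constant term, so |λ|^2 ≈ 13.1983 and |λ| ≈ 3.6329.
Thus the eigenvalues (to 4 decimals) are -3.7884 (modulus 3.7884); -0.1058 ± 3.6314i (modulus 3.6329). The spectral radius is the largest modulus: r(A) ≈ 3.7884. (Cross-check: r(A) ≤ ||A||_2 ≈ 6.6188; equality holds whenever A is normal, though it can also hold for some non-normal A.)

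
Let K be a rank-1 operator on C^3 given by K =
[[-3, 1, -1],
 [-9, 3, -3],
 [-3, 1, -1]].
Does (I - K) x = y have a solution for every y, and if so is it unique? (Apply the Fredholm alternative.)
(I - K) is invertible (det(I - K) = 2 ≠ 0), so for every y in C^3 the equation (I - K) x = y has a unique solution.

K has rank 1, so it is an outer product K = u v^T: every row of K is a multiple of one row vector. Reading off the entries, u = (-1, -3, -1) and v = (3, -1, 1) (row i of K equals u_i·v^T). A rank-one matrix u v^T satisfies K u = u (v·u) and kills the (2)-dimensional subspace v^⊥, so its characteristic polynomial is lambda^2 (lambda - v·u) with v·u = tr K = -1. Hence the eigenvalues of I - K are 1 (multiplicity 2) and 1 - (-1) = 2, so det(I - K) = 2. (Direct check: I - K =
[[4, -1, 1],
 [9, -2, 3],
 [3, -1, 2]]
has determinant 2.) The finite-dimensional Fredholm alternative says: either (I - K) is invertible, or ker(I - K) ≠ {0} and then range(I - K) = ker((I - K)^*)^⊥, with dim ker(I - K) = dim ker((I - K)^*). Since det(I - K) ≠ 0, 1 is not an eigenvalue of K and ker(I - K) = {0}, so we are in the first case: for every y there is a unique x = (I - K)^(-1) y. Explicitly, by the Sherman–Morrison formula, (I - u v^T)^(-1) = I + u v^T/(1 - v·u), i.e. (I - K)^(-1) = I + K/(2).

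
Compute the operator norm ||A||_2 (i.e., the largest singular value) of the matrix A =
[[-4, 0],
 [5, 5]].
||A||_2 = sqrt((66 + sqrt(2756))/2) ≈ 7.6973 (= sqrt(largest eigenvalue of A^T A))

||A||_2 = sigma_max(A) = sqrt(lambda_max(A^T A)). Form the symmetric matrix M = A^T A =
[[41, 25],
 [25, 25]].
Its characteristic polynomial (trace, determinant of M give the coefficients) is
  p(λ) = det(λ I - M) = λ^2 - 66λ + 400.
For λ^2 - 66λ + 400 the discriminant is 2756. It is nonnegative but not a perfect square, so the roots are real and irrational: λ = (66 ± sqrt(2756))/2 ≈ 59.2488, 6.7512.
So the eigenvalues of A^T A are ≈ 6.7512, 59.2488 (all ≥ 0, as they must be for A^T A). The largest is λ_max = (66 + sqrt(2756))/2 ≈ 59.2488, hence ||A||_2 = sqrt(λ_max) = sqrt((66 + sqrt(2756))/2) ≈ 7.6973.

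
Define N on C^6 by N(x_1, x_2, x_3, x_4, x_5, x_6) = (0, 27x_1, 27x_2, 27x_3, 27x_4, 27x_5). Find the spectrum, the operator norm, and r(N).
sigma(N) = {0}; ||N|| = 27; r(N) = 0. (N is nilpotent with N^6 = 0.)

On C^6, N is a strictly lower-triangular matrix with 27 on the subdiagonal and zeros elsewhere, so its characteristic polynomial is lambda^6 and every eigenvalue is 0: sigma(N) = {0}. For the operator norm, N e_i = 27e_{i+1} for i = 1, ..., 5 and N e_6 = 0, so the singular values of N are 27 (with multiplicity 5) and 0; hence ||N|| = 27. The spectral radius r(N) = max|lambda| = 0. Note ||N|| > r(N) — characteristic of non-normal nilpotent operators. Indeed N^6 = 0.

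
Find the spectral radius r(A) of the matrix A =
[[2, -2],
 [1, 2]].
r(A) = sqrt(6) ≈ 2.4495

The eigenvalues of A are the roots of its characteristic polynomial. With M = A (coefficients from the trace and determinant):
  p(λ) = det(λ I - M) = λ^2 - 4λ + 6.
For λ^2 - 4λ + 6 the discriminant is -8. It is negative, so the roots are the complex-conjugate pair λ = 2 ± (sqrt(8)/2) i ≈ 2 ± 1.4142i. For a conjugate pair the product of the roots equals the constant term, so |λ|^2 = 6 and |λ| = sqrt(6) ≈ 2.4495.
Thus the eigenvalues (to 4 decimals) are 2 ± 1.4142i (modulus 2.4495). The spectral radius is the largest modulus: r(A) = sqrt(6) ≈ 2.4495. (Cross-check: r(A) ≤ ||A||_2 ≈ 3; equality holds whenever A is normal, though it can also hold for some non-normal A.)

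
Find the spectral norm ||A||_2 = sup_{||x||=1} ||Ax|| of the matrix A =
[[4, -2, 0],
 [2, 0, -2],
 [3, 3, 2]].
||A||_2 ≈ 5.4179 (= sqrt(largest eigenvalue of A^T A))

||A||_2 = sigma_max(A) = sqrt(lambda_max(A^T A)). Form the symmetric matrix M = A^T A =
[[29, 1, 2],
 [1, 13, 6],
 [2, 6, 8]].
Its characteristic polynomial (trace, sum of principal 2x2 minors, determinant of M give the coefficients) is
  p(λ) = det(λ I - M) = λ^3 - 50λ^2 + 672λ - 1936.
No integer candidate from the rational root theorem (±divisors of 1936) is a root, so the roots are irrational. The cubic discriminant is Δ = 16796416 > 0, so there are three distinct real roots. p(3) = -343 and p(4) = 16 have opposite signs, so a root lies in (3, 4); Newton's method refines it to λ ≈ 3.9503. p(16) = 112 and p(17) = -49 have opposite signs, so a root lies in (16, 17); Newton's method refines it to λ ≈ 16.6961. p(29) = -109 and p(30) = 224 have opposite signs, so a root lies in (29, 30); Newton's method refines it to λ ≈ 29.3537. Check (Vieta): the three roots sum to 50, matching tr M = 50.
So the eigenvalues of A^T A are ≈ 3.9503, 16.6961, 29.3537 (all ≥ 0, as they must be for A^T A). The largest is λ_max ≈ 29.3537, hence ||A||_2 = sqrt(λ_max) ≈ 5.4179.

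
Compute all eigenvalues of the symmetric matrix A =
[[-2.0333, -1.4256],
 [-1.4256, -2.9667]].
sigma(A) ≈ {-4, -1}

A is real symmetric, so its spectrum consists of real eigenvalues. Expanding the characteristic polynomial of the displayed matrix gives
  det(λ I - A) = p(λ) = λ^2 + (5)λ + (4).
Solving p(λ) = 0 yields eigenvalues ≈ -4, -1. (A is shown rounded to 4 decimals, so these recover the underlying integer eigenvalues to within that precision.)
Verification: the trace of A = -5 equals the sum of eigenvalues -5, and det(A) ≈ 3.9999 matches the eigenvalue product 4.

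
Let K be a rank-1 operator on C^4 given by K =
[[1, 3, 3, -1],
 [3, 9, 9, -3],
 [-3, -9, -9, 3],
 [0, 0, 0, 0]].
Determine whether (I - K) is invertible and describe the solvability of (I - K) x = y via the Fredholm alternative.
(I - K) is singular (det(I - K) = 0, i.e. 1 ∈ sigma(K)). (I - K) x = y is solvable iff y ⊥ ker((I - K)^*) = span{(1, 3, 3, -1)}, i.e. iff y_1 + 3y_2 + 3y_3 - y_4 = 0. When solvable, the solutions are x = y + c·(1, 3, -3, 0), c arbitrary (ker(I - K) = span{(1, 3, -3, 0)}, dimension 1).

K has rank 1, so it is an outer product K = u v^T: every row of K is a multiple of one row vector. Reading off the entries, u = (1, 3, -3, 0) and v = (1, 3, 3, -1) (row i of K equals u_i·v^T). A rank-one matrix u v^T satisfies K u = u (v·u) and kills the (3)-dimensional subspace v^⊥, so its characteristic polynomial is lambda^3 (lambda - v·u) with v·u = tr K = 1. Hence the eigenvalues of I - K are 1 (multiplicity 3) and 1 - (1) = 0, so det(I - K) = 0. (Direct check: I - K =
[[0, -3, -3, 1],
 [-3, -8, -9, 3],
 [3, 9, 10, -3],
 [0, 0, 0, 1]]
has determinant 0.) So 1 is an eigenvalue of K and (I - K) is not invertible. The finite-dimensional Fredholm alternative says: either (I - K) is invertible, or ker(I - K) ≠ {0} and then range(I - K) = ker((I - K)^*)^⊥, with dim ker(I - K) = dim ker((I - K)^*). We are in the second case, so we need both kernels. Kernel of I - K: (I - K) u = u - u (v·u) = u - u = 0, so ker(I - K) = span{u} = span{(1, 3, -3, 0)} (it is exactly 1-dimensional because rank(I - K) = 3). Kernel of the adjoint: K is real, so (I - K)^* = I - K^T = I - v u^T, and (I - v u^T) v = v - v (u·v) = 0; hence ker((I - K)^*) = span{v} = span{(1, 3, 3, -1)}. Therefore (I - K) x = y is solvable iff <y, v> = 0, i.e. iff y_1 + 3y_2 + 3y_3 - y_4 = 0. When this holds, K y = u (v·y) = 0, so (I - K) y = y and x = y is a particular solution; the full solution set is the line x = y + c·u = y + c·(1, 3, -3, 0), c ∈ C.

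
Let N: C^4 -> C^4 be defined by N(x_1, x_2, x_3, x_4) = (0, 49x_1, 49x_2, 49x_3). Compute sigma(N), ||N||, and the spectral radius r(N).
sigma(N) = {0}; ||N|| = 49; r(N) = 0. (N is nilpotent with N^4 = 0.)

On C^4, N is a strictly lower-triangular matrix with 49 on the subdiagonal and zeros elsewhere, so its characteristic polynomial is lambda^4 and every eigenvalue is 0: sigma(N) = {0}. For the operator norm, N e_i = 49e_{i+1} for i = 1, ..., 3 and N e_4 = 0, so the singular values of N are 49 (with multiplicity 3) and 0; hence ||N|| = 49. The spectral radius r(N) = max|lambda| = 0. Note ||N|| > r(N) — characteristic of non-normal nilpotent operators. Indeed N^4 = 0.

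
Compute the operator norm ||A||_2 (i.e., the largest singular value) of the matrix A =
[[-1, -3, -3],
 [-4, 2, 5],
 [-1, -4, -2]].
||A||_2 ≈ 8.0087 (= sqrt(largest eigenvalue of A^T A))

||A||_2 = sigma_max(A) = sqrt(lambda_max(A^T A)). Form the symmetric matrix M = A^T A =
[[18, -1, -15],
 [-1, 29, 27],
 [-15, 27, 38]].
Its characteristic polynomial (trace, sum of principal 2x2 minors, determinant of M give the coefficients) is
  p(λ) = det(λ I - M) = λ^3 - 85λ^2 + 1353λ - 961.
No integer candidate from the rational root theorem (±divisors of 961) is a root, so the roots are irrational. The cubic discriminant is Δ = 2922619040 > 0, so there are three distinct real roots. p(0) = -961 and p(1) = 308 have opposite signs, so a root lies in (0, 1); Newton's method refines it to λ ≈ 0.7448. p(20) = 99 and p(21) = -772 have opposite signs, so a root lies in (20, 21); Newton's method refines it to λ ≈ 20.1165. p(64) = -385 and p(65) = 2484 have opposite signs, so a root lies in (64, 65); Newton's method refines it to λ ≈ 64.1387. Check (Vieta): the three roots sum to 85, matching tr M = 85.
So the eigenvalues of A^T A are ≈ 0.7448, 20.1165, 64.1387 (all ≥ 0, as they must be for A^T A). The largest is λ_max ≈ 64.1387, hence ||A||_2 = sqrt(λ_max) ≈ 8.0087.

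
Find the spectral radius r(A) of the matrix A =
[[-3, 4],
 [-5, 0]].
r(A) = sqrt(20) ≈ 4.4721

The eigenvalues of A are the roots of its characteristic polynomial. With M = A (coefficients from the trace and determinant):
  p(λ) = det(λ I - M) = λ^2 + 3λ + 20.
For λ^2 + 3λ + 20 the discriminant is -71. It is negative, so the roots are the complex-conjugate pair λ = -3/2 ± (sqrt(71)/2) i ≈ -1.5 ± 4.2131i. For a conjugate pair the product of the roots equals the constant term, so |λ|^2 = 20 and |λ| = sqrt(20) ≈ 4.4721.
Thus the eigenvalues (to 4 decimals) are -1.5 ± 4.2131i (modulus 4.4721). The spectral radius is the largest modulus: r(A) = sqrt(20) ≈ 4.4721. (Cross-check: r(A) ≤ ||A||_2 ≈ 6.3246; equality holds whenever A is normal, though it can also hold for some non-normal A.)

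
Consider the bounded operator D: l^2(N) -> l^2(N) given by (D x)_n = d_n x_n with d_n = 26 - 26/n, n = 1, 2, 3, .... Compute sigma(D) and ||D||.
sigma(D) = {26 - 26/n : n ≥ 1} ∪ {26}; ||D|| = 26

A bounded diagonal operator on l^2 with diagonal entries d_n has spectrum equal to the closure of {d_n : n ≥ 1}: every d_n is an eigenvalue (with eigenvector e_n), so {d_n} ⊂ sigma(D); the spectrum is closed, so its closure is too; and for lambda not in the closure, (D - lambda I) has bounded inverse (the diagonal entries 1/(d_n - lambda) are bounded). For our sequence d_n = 26 - 26/n, n = 1, 2, 3, ...:
  - {d_n} = {26 - 26/n : n ≥ 1}; the only limit point is 26
  - closure = {26 - 26/n : n ≥ 1} ∪ {26}
For the norm: a diagonal operator has ||D|| = sup_n |d_n|. Here d_n = 26 - 26/n increases monotonically from d_1 = 0 toward 26, with all terms in [0, 26); so sup_n |d_n| = 26 (the supremum is the limit, not attained). So ||D|| = 26.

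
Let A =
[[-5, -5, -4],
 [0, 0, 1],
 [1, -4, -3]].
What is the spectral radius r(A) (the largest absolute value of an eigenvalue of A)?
r(A) ≈ 3.3926

The eigenvalues of A are the roots of its characteristic polynomial. With M = A (coefficients from the trace, the sum of principal 2x2 minors, and det A):
  p(λ) = det(λ I - M) = λ^3 + 8λ^2 + 23λ + 25.
No integer candidate from the rational root theorem (±divisors of 25) is a root, so the roots are irrational. The cubic discriminant is Δ = -87 < 0, so there is one real root and a complex-conjugate pair. p(-4) = -3 and p(-3) = 1 have opposite signs, so a root lies in (-4, -3); Newton's method refines it to λ ≈ -3.3926. Dividing out (λ - (-3.3926)) leaves approximately λ^2 + 4.6074λ + 7.3689. For λ^2 + 4.6074λ + 7.3689 the discriminant is -8.2478. It is negative, so the remaining roots are the complex-conjugate pair λ ≈ -2.3037 ± 1.4359i. Their product equals the constant term, so |λ|^2 ≈ 7.3689 and |λ| ≈ 2.7146.
Thus the eigenvalues (to 4 decimals) are -3.3926 (modulus 3.3926); -2.3037 ± 1.4359i (modulus 2.7146). The spectral radius is the largest modulus: r(A) ≈ 3.3926. (Cross-check: r(A) ≤ ||A||_2 ≈ 8.9391; equality holds whenever A is normal, though it can also hold for some non-normal A.)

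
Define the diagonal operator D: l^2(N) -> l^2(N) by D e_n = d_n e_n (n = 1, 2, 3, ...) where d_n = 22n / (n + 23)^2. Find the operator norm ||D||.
||D|| = 11/46 (attained at n = 23)

For D diagonal, ||D|| = sup_n |d_n|. Treat f(x) = 22x / (x + 23)^2 for real x > 0. By the quotient rule, f'(x) = 22(23 - x)/(x + 23)^3, which is positive for x < 23 and negative for x > 23. So f has a unique maximum at x = 23, and since 23 is a positive integer, the supremum over n ≥ 1 is attained at n = 23: d_23 = 22·23/(23 + 23)^2 = 22·23/2116 = 11/46. Hence ||D|| = 11/46.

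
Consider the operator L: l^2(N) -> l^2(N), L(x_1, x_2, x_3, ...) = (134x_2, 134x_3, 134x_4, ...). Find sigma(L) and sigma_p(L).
sigma(L) = closed disk {z in C : |z| ≤ 134}; sigma_p(L) = open disk {z in C : |z| < 134}

Note L = 134·V where V is the unit left shift (V x)_k = x_{k+1}; so sigma(L) = 134·sigma(V) and ||L|| = 134||V||. ||L x||^2 = 17956sum_{k≥2} |x_k|^2 ≤ 17956||x||^2, with equality on {x : x_1 = 0}, so ||L|| = 134. For any lambda with |lambda| < 134, set r = lambda/134 (|r| < 1); the vector x = (1, r, r^2, ...) is in l^2 and satisfies L x = 134(r, r^2, ...) = lambda x, so lambda is an eigenvalue. On the boundary |lambda| = 134 the geometric series diverges, so no l^2 eigenvector exists, but these lambda lie in the approximate point spectrum. Hence sigma(L) is the closed disk of radius 134 and sigma_p(L) is the open disk.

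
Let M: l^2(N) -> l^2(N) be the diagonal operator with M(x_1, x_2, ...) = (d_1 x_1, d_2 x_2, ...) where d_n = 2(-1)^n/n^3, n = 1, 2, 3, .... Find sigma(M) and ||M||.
sigma(M) = {2(-1)^n/n^3 : n ≥ 1} ∪ {0}; ||M|| = 2

A bounded diagonal operator on l^2 with diagonal entries d_n has spectrum equal to the closure of {d_n : n ≥ 1}: every d_n is an eigenvalue (with eigenvector e_n), so {d_n} ⊂ sigma(M); the spectrum is closed, so its closure is too; and for lambda not in the closure, (M - lambda I) has bounded inverse (the diagonal entries 1/(d_n - lambda) are bounded). For our sequence d_n = 2(-1)^n/n^3, n = 1, 2, 3, ...:
  - {d_n} = {2(-1)^n/n^3 : n ≥ 1}; the only limit point is 0
  - closure = {2(-1)^n/n^3 : n ≥ 1} ∪ {0}
For the norm: a diagonal operator has ||M|| = sup_n |d_n|. Here |d_n| = 2/n^3 is decreasing, so sup_n |d_n| = |d_1| = 2. So ||M|| = 2.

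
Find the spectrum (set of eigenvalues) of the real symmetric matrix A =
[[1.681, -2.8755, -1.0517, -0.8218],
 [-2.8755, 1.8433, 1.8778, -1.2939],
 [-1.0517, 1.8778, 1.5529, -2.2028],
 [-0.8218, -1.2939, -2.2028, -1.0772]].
sigma(A) ≈ {-3, -1, 2, 6}

A is real symmetric, so its spectrum consists of real eigenvalues. Expanding the characteristic polynomial of the displayed matrix gives
  det(λ I - A) = p(λ) = λ^4 + (-4)λ^3 + (-17)λ^2 + (24.0011)λ + (36).
Solving p(λ) = 0 yields eigenvalues ≈ -3, -1, 2, 6. (A is shown rounded to 4 decimals, so these recover the underlying integer eigenvalues to within that precision.)
Verification: the trace of A = 4 equals the sum of eigenvalues 4, and det(A) ≈ 35.9999 matches the eigenvalue product 36.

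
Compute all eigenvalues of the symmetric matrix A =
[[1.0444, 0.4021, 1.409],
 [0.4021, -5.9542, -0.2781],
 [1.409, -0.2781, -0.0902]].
sigma(A) ≈ {-6, -1, 2}

A is real symmetric, so its spectrum consists of real eigenvalues. Expanding the characteristic polynomial of the displayed matrix gives
  det(λ I - A) = p(λ) = λ^3 + (5)λ^2 + (-8)λ + (-12).
Solving p(λ) = 0 yields eigenvalues ≈ -6, -1, 2. (A is shown rounded to 4 decimals, so these recover the underlying integer eigenvalues to within that precision.)
Verification: the trace of A = -5 equals the sum of eigenvalues -5, and det(A) ≈ 12.0004 matches the eigenvalue product 12.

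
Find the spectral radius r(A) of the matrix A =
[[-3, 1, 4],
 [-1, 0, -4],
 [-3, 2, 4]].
r(A) ≈ 3.4755

The eigenvalues of A are the roots of its characteristic polynomial. With M = A (coefficients from the trace, the sum of principal 2x2 minors, and det A):
  p(λ) = det(λ I - M) = λ^3 - λ^2 + 9λ + 16.
No integer candidate from the rational root theorem (±divisors of 16) is a root, so the roots are irrational. The cubic discriminant is Δ = -12275 < 0, so there is one real root and a complex-conjugate pair. p(-2) = -14 and p(-1) = 5 have opposite signs, so a root lies in (-2, -1); Newton's method refines it to λ ≈ -1.3246. Dividing out (λ - (-1.3246)) leaves approximately λ^2 - 2.3246λ + 12.0792. For λ^2 - 2.3246λ + 12.0792 the discriminant is -42.9129. It is negative, so the remaining roots are the complex-conjugate pair λ ≈ 1.1623 ± 3.2754i. Their product equals the constant term, so |λ|^2 ≈ 12.0792 and |λ| ≈ 3.4755.
Thus the eigenvalues (to 4 decimals) are -1.3246 (modulus 1.3246); 1.1623 ± 3.2754i (modulus 3.4755). The spectral radius is the largest modulus: r(A) ≈ 3.4755. (Cross-check: r(A) ≤ ||A||_2 ≈ 7.8766; equality holds whenever A is normal, though it can also hold for some non-normal A.)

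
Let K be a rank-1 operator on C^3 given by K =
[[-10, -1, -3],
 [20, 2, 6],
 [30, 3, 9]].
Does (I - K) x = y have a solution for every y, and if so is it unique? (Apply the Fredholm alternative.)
(I - K) is singular (det(I - K) = 0, i.e. 1 ∈ sigma(K)). (I - K) x = y is solvable iff y ⊥ ker((I - K)^*) = span{(-10, -1, -3)}, i.e. iff -10y_1 - y_2 - 3y_3 = 0. When solvable, the solutions are x = y + c·(1, -2, -3), c arbitrary (ker(I - K) = span{(1, -2, -3)}, dimension 1).

K has rank 1, so it is an outer product K = u v^T: every row of K is a multiple of one row vector. Reading off the entries, u = (1, -2, -3) and v = (-10, -1, -3) (row i of K equals u_i·v^T). A rank-one matrix u v^T satisfies K u = u (v·u) and kills the (2)-dimensional subspace v^⊥, so its characteristic polynomial is lambda^2 (lambda - v·u) with v·u = tr K = 1. Hence the eigenvalues of I - K are 1 (multiplicity 2) and 1 - (1) = 0, so det(I - K) = 0. (Direct check: I - K =
[[11, 1, 3],
 [-20, -1, -6],
 [-30, -3, -8]]
has determinant 0.) So 1 is an eigenvalue of K and (I - K) is not invertible. The finite-dimensional Fredholm alternative says: either (I - K) is invertible, or ker(I - K) ≠ {0} and then range(I - K) = ker((I - K)^*)^⊥, with dim ker(I - K) = dim ker((I - K)^*). We are in the second case, so we need both kernels. Kernel of I - K: (I - K) u = u - u (v·u) = u - u = 0, so ker(I - K) = span{u} = span{(1, -2, -3)} (it is exactly 1-dimensional because rank(I - K) = 2). Kernel of the adjoint: K is real, so (I - K)^* = I - K^T = I - v u^T, and (I - v u^T) v = v - v (u·v) = 0; hence ker((I - K)^*) = span{v} = span{(-10, -1, -3)}. Therefore (I - K) x = y is solvable iff <y, v> = 0, i.e. iff -10y_1 - y_2 - 3y_3 = 0. When this holds, K y = u (v·y) = 0, so (I - K) y = y and x = y is a particular solution; the full solution set is the line x = y + c·u = y + c·(1, -2, -3), c ∈ C.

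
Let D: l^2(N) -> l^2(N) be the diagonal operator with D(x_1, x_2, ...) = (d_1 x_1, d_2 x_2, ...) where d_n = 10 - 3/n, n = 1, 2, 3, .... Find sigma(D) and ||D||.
sigma(D) = {10 - 3/n : n ≥ 1} ∪ {10}; ||D|| = 10

A bounded diagonal operator on l^2 with diagonal entries d_n has spectrum equal to the closure of {d_n : n ≥ 1}: every d_n is an eigenvalue (with eigenvector e_n), so {d_n} ⊂ sigma(D); the spectrum is closed, so its closure is too; and for lambda not in the closure, (D - lambda I) has bounded inverse (the diagonal entries 1/(d_n - lambda) are bounded). For our sequence d_n = 10 - 3/n, n = 1, 2, 3, ...:
  - {d_n} = {10 - 3/n : n ≥ 1}; the only limit point is 10
  - closure = {10 - 3/n : n ≥ 1} ∪ {10}
For the norm: a diagonal operator has ||D|| = sup_n |d_n|. Here d_n = 10 - 3/n increases monotonically from d_1 = 7 toward 10, with all terms in [7, 10); so sup_n |d_n| = 10 (the supremum is the limit, not attained). So ||D|| = 10.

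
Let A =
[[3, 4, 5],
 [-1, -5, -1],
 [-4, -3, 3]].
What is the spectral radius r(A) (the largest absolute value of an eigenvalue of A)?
r(A) ≈ 4.9695

The eigenvalues of A are the roots of its characteristic polynomial. With M = A (coefficients from the trace, the sum of principal 2x2 minors, and det A):
  p(λ) = det(λ I - M) = λ^3 - λ^2 + 111.
No integer candidate from the rational root theorem (±divisors of 111) is a root, so the roots are irrational. The cubic discriminant is Δ = -332223 < 0, so there is one real root and a complex-conjugate pair. p(-5) = -39 and p(-4) = 31 have opposite signs, so a root lies in (-5, -4); Newton's method refines it to λ ≈ -4.4946. Dividing out (λ - (-4.4946)) leaves approximately λ^2 - 5.4946λ + 24.6962. For λ^2 - 5.4946λ + 24.6962 the discriminant is -68.594. It is negative, so the remaining roots are the complex-conjugate pair λ ≈ 2.7473 ± 4.1411i. Their product equals the constant term, so |λ|^2 ≈ 24.6962 and |λ| ≈ 4.9695.
Thus the eigenvalues (to 4 decimals) are -4.4946 (modulus 4.4946); 2.7473 ± 4.1411i (modulus 4.9695). The spectral radius is the largest modulus: r(A) ≈ 4.9695. (Cross-check: r(A) ≤ ||A||_2 ≈ 8.6842; equality holds whenever A is normal, though it can also hold for some non-normal A.)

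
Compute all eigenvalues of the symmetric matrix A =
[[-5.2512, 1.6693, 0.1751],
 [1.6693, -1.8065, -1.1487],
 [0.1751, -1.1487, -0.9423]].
sigma(A) ≈ {-6, -2, 0}

A is real symmetric, so its spectrum consists of real eigenvalues. Expanding the characteristic polynomial of the displayed matrix gives
  det(λ I - A) = p(λ) = λ^3 + (8)λ^2 + (12)λ + (0).
Solving p(λ) = 0 yields eigenvalues ≈ -6, -2, 0. (A is shown rounded to 4 decimals, so these recover the underlying integer eigenvalues to within that precision.)
Verification: the trace of A = -8 equals the sum of eigenvalues -8, and det(A) ≈ -0.0003 matches the eigenvalue product 0.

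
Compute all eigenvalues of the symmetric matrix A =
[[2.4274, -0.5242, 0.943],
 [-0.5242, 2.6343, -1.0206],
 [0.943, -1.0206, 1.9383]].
sigma(A) ≈ {1, 2, 4}

A is real symmetric, so its spectrum consists of real eigenvalues. Expanding the characteristic polynomial of the displayed matrix gives
  det(λ I - A) = p(λ) = λ^3 + (-7)λ^2 + (14)λ + (-8).
Solving p(λ) = 0 yields eigenvalues ≈ 1, 2, 4. (A is shown rounded to 4 decimals, so these recover the underlying integer eigenvalues to within that precision.)
Verification: the trace of A = 7 equals the sum of eigenvalues 7, and det(A) ≈ 7.9999 matches the eigenvalue product 8.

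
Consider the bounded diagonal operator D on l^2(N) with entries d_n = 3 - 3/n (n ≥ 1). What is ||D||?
||D|| = 3

For a diagonal operator on l^2 with entries d_n, ||D|| = sup_n |d_n|. Here d_1 = 0, d_2 = 3/2, ..., and d_n = 3 - 3/n increases monotonically toward 3. All terms lie in [0, 3), so |d_n| = d_n and the supremum is the limit 3, which is not attained by any individual d_n. Hence ||D|| = 3.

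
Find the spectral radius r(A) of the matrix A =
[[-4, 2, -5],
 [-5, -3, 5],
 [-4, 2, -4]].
r(A) ≈ 8.254

The eigenvalues of A are the roots of its characteristic polynomial. With M = A (coefficients from the trace, the sum of principal 2x2 minors, and det A):
  p(λ) = det(λ I - M) = λ^3 + 11λ^2 + 20λ - 22.
No integer candidate from the rational root theorem (±divisors of 22) is a root, so the roots are irrational. The cubic discriminant is Δ = 33340 > 0, so there are three distinct real roots. p(-9) = -40 and p(-8) = 10 have opposite signs, so a root lies in (-9, -8); Newton's method refines it to λ ≈ -8.254. p(-4) = 10 and p(-3) = -10 have opposite signs, so a root lies in (-4, -3); Newton's method refines it to λ ≈ -3.5062. p(0) = -22 and p(1) = 10 have opposite signs, so a root lies in (0, 1); Newton's method refines it to λ ≈ 0.7602. Check (Vieta): the three roots sum to -11, matching tr M = -11.
Thus the eigenvalues (to 4 decimals) are -8.254 (modulus 8.254); -3.5062 (modulus 3.5062); 0.7602 (modulus 0.7602). The spectral radius is the largest modulus: r(A) ≈ 8.254. (Cross-check: r(A) ≤ ||A||_2 ≈ 9.2863; equality holds whenever A is normal, though it can also hold for some non-normal A.)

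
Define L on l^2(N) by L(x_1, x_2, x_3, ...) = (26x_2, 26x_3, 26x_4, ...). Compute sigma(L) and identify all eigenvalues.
sigma(L) = closed disk {z in C : |z| ≤ 26}; sigma_p(L) = open disk {z in C : |z| < 26}

Note L = 26·V where V is the unit left shift (V x)_k = x_{k+1}; so sigma(L) = 26·sigma(V) and ||L|| = 26||V||. ||L x||^2 = 676sum_{k≥2} |x_k|^2 ≤ 676||x||^2, with equality on {x : x_1 = 0}, so ||L|| = 26. For any lambda with |lambda| < 26, set r = lambda/26 (|r| < 1); the vector x = (1, r, r^2, ...) is in l^2 and satisfies L x = 26(r, r^2, ...) = lambda x, so lambda is an eigenvalue. On the boundary |lambda| = 26 the geometric series diverges, so no l^2 eigenvector exists, but these lambda lie in the approximate point spectrum. Hence sigma(L) is the closed disk of radius 26 and sigma_p(L) is the open disk.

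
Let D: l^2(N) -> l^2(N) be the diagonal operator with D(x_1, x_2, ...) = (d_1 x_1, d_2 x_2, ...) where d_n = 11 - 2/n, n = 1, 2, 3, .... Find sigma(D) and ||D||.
sigma(D) = {11 - 2/n : n ≥ 1} ∪ {11}; ||D|| = 11

A bounded diagonal operator on l^2 with diagonal entries d_n has spectrum equal to the closure of {d_n : n ≥ 1}: every d_n is an eigenvalue (with eigenvector e_n), so {d_n} ⊂ sigma(D); the spectrum is closed, so its closure is too; and for lambda not in the closure, (D - lambda I) has bounded inverse (the diagonal entries 1/(d_n - lambda) are bounded). For our sequence d_n = 11 - 2/n, n = 1, 2, 3, ...:
  - {d_n} = {11 - 2/n : n ≥ 1}; the only limit point is 11
  - closure = {11 - 2/n : n ≥ 1} ∪ {11}
For the norm: a diagonal operator has ||D|| = sup_n |d_n|. Here d_n = 11 - 2/n increases monotonically from d_1 = 9 toward 11, with all terms in [9, 11); so sup_n |d_n| = 11 (the supremum is the limit, not attained). So ||D|| = 11.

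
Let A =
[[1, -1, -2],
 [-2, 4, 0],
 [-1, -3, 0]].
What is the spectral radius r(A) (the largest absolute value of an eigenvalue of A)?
r(A) ≈ 3.4054

The eigenvalues of A are the roots of its characteristic polynomial. With M = A (coefficients from the trace, the sum of principal 2x2 minors, and det A):
  p(λ) = det(λ I - M) = λ^3 - 5λ^2 + 20.
No integer candidate from the rational root theorem (±divisors of 20) is a root, so the roots are irrational. The cubic discriminant is Δ = -800 < 0, so there is one real root and a complex-conjugate pair. p(-2) = -8 and p(-1) = 14 have opposite signs, so a root lies in (-2, -1); Newton's method refines it to λ ≈ -1.7246. Dividing out (λ - (-1.7246)) leaves approximately λ^2 - 6.7246λ + 11.597. For λ^2 - 6.7246λ + 11.597 the discriminant is -1.1683. It is negative, so the remaining roots are the complex-conjugate pair λ ≈ 3.3623 ± 0.5404i. Their product equals the constant term, so |λ|^2 ≈ 11.597 and |λ| ≈ 3.4054.
Thus the eigenvalues (to 4 decimals) are -1.7246 (modulus 1.7246); 3.3623 ± 0.5404i (modulus 3.4054). The spectral radius is the largest modulus: r(A) ≈ 3.4054. (Cross-check: r(A) ≤ ||A||_2 ≈ 5.2836; equality holds whenever A is normal, though it can also hold for some non-normal A.)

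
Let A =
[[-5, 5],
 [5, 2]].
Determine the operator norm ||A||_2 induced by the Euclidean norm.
||A||_2 = sqrt((79 + sqrt(1341))/2) ≈ 7.6033 (= sqrt(largest eigenvalue of A^T A))

||A||_2 = sigma_max(A) = sqrt(lambda_max(A^T A)). Form the symmetric matrix M = A^T A =
[[50, -15],
 [-15, 29]].
Its characteristic polynomial (trace, determinant of M give the coefficients) is
  p(λ) = det(λ I - M) = λ^2 - 79λ + 1225.
For λ^2 - 79λ + 1225 the discriminant is 1341. It is nonnegative but not a perfect square, so the roots are real and irrational: λ = (79 ± sqrt(1341))/2 ≈ 57.8098, 21.1902.
So the eigenvalues of A^T A are ≈ 21.1902, 57.8098 (all ≥ 0, as they must be for A^T A). The largest is λ_max = (79 + sqrt(1341))/2 ≈ 57.8098, hence ||A||_2 = sqrt(λ_max) = sqrt((79 + sqrt(1341))/2) ≈ 7.6033.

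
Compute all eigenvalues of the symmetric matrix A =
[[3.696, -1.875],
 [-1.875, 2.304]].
sigma(A) ≈ {1, 5}

A is real symmetric, so its spectrum consists of real eigenvalues. Expanding the characteristic polynomial of the displayed matrix gives
  det(λ I - A) = p(λ) = λ^2 + (-6)λ + (5).
Solving p(λ) = 0 yields eigenvalues ≈ 1, 5. (A is shown rounded to 4 decimals, so these recover the underlying integer eigenvalues to within that precision.)
Verification: the trace of A = 6 equals the sum of eigenvalues 6, and det(A) ≈ 5.0000 matches the eigenvalue product 5.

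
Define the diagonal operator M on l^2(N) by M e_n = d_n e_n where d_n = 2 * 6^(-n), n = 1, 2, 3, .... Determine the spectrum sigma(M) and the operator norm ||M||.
sigma(M) = {2 * 6^(-n) : n ≥ 1} ∪ {0}; ||M|| = 1/3

A bounded diagonal operator on l^2 with diagonal entries d_n has spectrum equal to the closure of {d_n : n ≥ 1}: every d_n is an eigenvalue (with eigenvector e_n), so {d_n} ⊂ sigma(M); the spectrum is closed, so its closure is too; and for lambda not in the closure, (M - lambda I) has bounded inverse (the diagonal entries 1/(d_n - lambda) are bounded). For our sequence d_n = 2 * 6^(-n), n = 1, 2, 3, ...:
  - {d_n} = {2 * 6^(-n) : n ≥ 1}; the only limit point is 0
  - closure = {2 * 6^(-n) : n ≥ 1} ∪ {0}
For the norm: a diagonal operator has ||M|| = sup_n |d_n|. Here d_n = 2 * 6^(-n) is positive and decreasing, so sup_n |d_n| = d_1 = 2/6 = 1/3. So ||M|| = 1/3.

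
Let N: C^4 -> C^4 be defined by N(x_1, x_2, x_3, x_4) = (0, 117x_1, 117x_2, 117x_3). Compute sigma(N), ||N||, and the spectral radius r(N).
sigma(N) = {0}; ||N|| = 117; r(N) = 0. (N is nilpotent with N^4 = 0.)

On C^4, N is a strictly lower-triangular matrix with 117 on the subdiagonal and zeros elsewhere, so its characteristic polynomial is lambda^4 and every eigenvalue is 0: sigma(N) = {0}. For the operator norm, N e_i = 117e_{i+1} for i = 1, ..., 3 and N e_4 = 0, so the singular values of N are 117 (with multiplicity 3) and 0; hence ||N|| = 117. The spectral radius r(N) = max|lambda| = 0. Note ||N|| > r(N) — characteristic of non-normal nilpotent operators. Indeed N^4 = 0.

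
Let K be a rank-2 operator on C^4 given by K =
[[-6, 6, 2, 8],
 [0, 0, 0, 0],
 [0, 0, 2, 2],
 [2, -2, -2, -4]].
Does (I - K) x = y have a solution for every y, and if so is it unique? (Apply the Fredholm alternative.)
(I - K) is invertible (det(I - K) = 1 ≠ 0), so for every y in C^4 the equation (I - K) x = y has a unique solution.

K has rank 2 and factors as K = U V^T = u1 v1^T + u2 v2^T with u1 = (1, 0, -2, 1), v1 = (-2, 2, 0, 2), u2 = (2, 0, 2, -2), v2 = (-2, 2, 1, 3) (multiplying out reproduces the displayed K). The nonzero eigenvalues of U V^T coincide with those of the 2 x 2 matrix G = V^T U = [[v1·u1, v1·u2], [v2·u1, v2·u2]] = [[0, -8], [-1, -8]], and by the Sylvester determinant identity det(I_4 - U V^T) = det(I_2 - V^T U) = det([[1, 8], [1, 9]]) = (1)(9) - (8)(1) = 1. (Direct check: I - K =
[[7, -6, -2, -8],
 [0, 1, 0, 0],
 [0, 0, -1, -2],
 [-2, 2, 2, 5]]
has determinant 1.) The finite-dimensional Fredholm alternative says: either (I - K) is invertible, or ker(I - K) ≠ {0} and then range(I - K) = ker((I - K)^*)^⊥, with dim ker(I - K) = dim ker((I - K)^*). Since det(I - K) ≠ 0, 1 is not an eigenvalue of K and ker(I - K) = {0}, so we are in the first case: for every y there is a unique x = (I - K)^(-1) y. (Explicitly, by the Woodbury identity, (I - U V^T)^(-1) = I + U (I_2 - G)^(-1) V^T.)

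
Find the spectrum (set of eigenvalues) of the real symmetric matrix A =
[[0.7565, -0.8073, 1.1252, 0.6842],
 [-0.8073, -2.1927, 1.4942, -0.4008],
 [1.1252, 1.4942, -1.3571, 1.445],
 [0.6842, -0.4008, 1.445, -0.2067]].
sigma(A) ≈ {-4, -1, 0, 2}

A is real symmetric, so its spectrum consists of real eigenvalues. Expanding the characteristic polynomial of the displayed matrix gives
  det(λ I - A) = p(λ) = λ^4 + (3)λ^3 + (-6)λ^2 + (-8)λ + (0).
Solving p(λ) = 0 yields eigenvalues ≈ -4, -1, 0, 2. (A is shown rounded to 4 decimals, so these recover the underlying integer eigenvalues to within that precision.)
Verification: the trace of A = -3 equals the sum of eigenvalues -3, and det(A) ≈ -0.0005 matches the eigenvalue product 0.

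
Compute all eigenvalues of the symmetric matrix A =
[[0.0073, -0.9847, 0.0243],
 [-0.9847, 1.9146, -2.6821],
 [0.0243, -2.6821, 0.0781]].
sigma(A) ≈ {-2, 0, 4}

A is real symmetric, so its spectrum consists of real eigenvalues. Expanding the characteristic polynomial of the displayed matrix gives
  det(λ I - A) = p(λ) = λ^3 + (-2)λ^2 + (-8)λ + (0).
Solving p(λ) = 0 yields eigenvalues ≈ -2, 0, 4. (A is shown rounded to 4 decimals, so these recover the underlying integer eigenvalues to within that precision.)
Verification: the trace of A = 2 equals the sum of eigenvalues 2, and det(A) ≈ 0.0001 matches the eigenvalue product 0.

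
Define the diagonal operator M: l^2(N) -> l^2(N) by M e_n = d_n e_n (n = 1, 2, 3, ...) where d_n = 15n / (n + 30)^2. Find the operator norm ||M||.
||M|| = 1/8 (attained at n = 30)

For M diagonal, ||M|| = sup_n |d_n|. Treat f(x) = 15x / (x + 30)^2 for real x > 0. By the quotient rule, f'(x) = 15(30 - x)/(x + 30)^3, which is positive for x < 30 and negative for x > 30. So f has a unique maximum at x = 30, and since 30 is a positive integer, the supremum over n ≥ 1 is attained at n = 30: d_30 = 15·30/(30 + 30)^2 = 15·30/3600 = 1/8. Hence ||M|| = 1/8.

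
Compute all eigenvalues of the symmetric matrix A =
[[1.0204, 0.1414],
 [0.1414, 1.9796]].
sigma(A) ≈ {1, 2}

A is real symmetric, so its spectrum consists of real eigenvalues. Expanding the characteristic polynomial of the displayed matrix gives
  det(λ I - A) = p(λ) = λ^2 + (-3)λ + (2).
Solving p(λ) = 0 yields eigenvalues ≈ 1, 2. (A is shown rounded to 4 decimals, so these recover the underlying integer eigenvalues to within that precision.)
Verification: the trace of A = 3 equals the sum of eigenvalues 3, and det(A) ≈ 2.0000 matches the eigenvalue product 2.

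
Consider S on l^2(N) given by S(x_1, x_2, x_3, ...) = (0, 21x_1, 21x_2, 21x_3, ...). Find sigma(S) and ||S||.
sigma(S) = closed disk {z in C : |z| ≤ 21}; ||S|| = 21

Note S = 21·U where U is the unit right shift (U x)_k = x_{k-1} (with x_0 := 0); so ||S|| = 21||U|| and sigma(S) = 21·sigma(U). ||S x||^2 = sum_{k≥1} |21x_k|^2 = 441||x||^2, so ||S|| = 21 and sigma(S) ⊂ {|z| ≤ 21}. For any |lambda| < 21, the equation (S - lambda I) x = 0 forces x_1 = 0, then 21x_k = lambda x_{k+1} ⇒ x = 0, so S has no eigenvalues. But (S - lambda I) is not surjective for |lambda| < 21: solving (S - lambda I) x = e_1 would require x_n proportional to (lambda/21)^(-n), which is not in l^2. So every |lambda| < 21 lies in the residual spectrum. The boundary |lambda| = 21 is in the approximate point spectrum (the spectrum is closed). Hence sigma(S) is the closed disk of radius 21.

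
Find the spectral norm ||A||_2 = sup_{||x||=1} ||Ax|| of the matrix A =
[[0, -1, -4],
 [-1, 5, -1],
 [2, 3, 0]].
||A||_2 ≈ 5.9233 (= sqrt(largest eigenvalue of A^T A))

||A||_2 = sigma_max(A) = sqrt(lambda_max(A^T A)). Form the symmetric matrix M = A^T A =
[[5, 1, 1],
 [1, 35, -1],
 [1, -1, 17]].
Its characteristic polynomial (trace, sum of principal 2x2 minors, determinant of M give the coefficients) is
  p(λ) = det(λ I - M) = λ^3 - 57λ^2 + 852λ - 2916.
No integer candidate from the rational root theorem (±divisors of 2916) is a root, so the roots are irrational. The cubic discriminant is Δ = 43934832 > 0, so there are three distinct real roots. p(4) = -356 and p(5) = 44 have opposite signs, so a root lies in (4, 5); Newton's method refines it to λ ≈ 4.8785. p(17) = 8 and p(18) = -216 have opposite signs, so a root lies in (17, 18); Newton's method refines it to λ ≈ 17.0365. p(35) = -46 and p(36) = 540 have opposite signs, so a root lies in (35, 36); Newton's method refines it to λ ≈ 35.085. Check (Vieta): the three roots sum to 57, matching tr M = 57.
So the eigenvalues of A^T A are ≈ 4.8785, 17.0365, 35.085 (all ≥ 0, as they must be for A^T A). The largest is λ_max ≈ 35.085, hence ||A||_2 = sqrt(λ_max) ≈ 5.9233.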